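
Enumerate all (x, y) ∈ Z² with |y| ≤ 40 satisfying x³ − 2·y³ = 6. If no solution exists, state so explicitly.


The equation is x³ - 2y³ = 6. For fixed y, x³ = 2·y³ + 6, so a solution requires the RHS to be a perfect cube.
Strategy: iterate y from -40 to 40, compute RHS = 2·y³ + 6, and check whether it is a (positive or negative) perfect cube.
Check small values of y:
  y = 0: RHS = 6 is not a perfect cube.
  y = 1: RHS = 8 = (2)³ ⇒ x = 2 works.
  y = -1: RHS = 4 is not a perfect cube.
  y = 2: RHS = 22 is not a perfect cube.
  y = -2: RHS = -10 is not a perfect cube.
  y = 3: RHS = 60 is not a perfect cube.
  y = -3: RHS = -48 is not a perfect cube.
Continuing the search up to |y| = 40 finds no further solutions beyond those listed.
Collected solutions: (2, 1).

Solutions (with |y| ≤ 40): (2, 1).


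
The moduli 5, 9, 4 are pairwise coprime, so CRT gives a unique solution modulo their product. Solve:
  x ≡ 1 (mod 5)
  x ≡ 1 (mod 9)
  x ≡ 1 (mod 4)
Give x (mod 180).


Moduli 5, 9, 4 are pairwise coprime; by CRT there is a unique solution modulo M = 5 · 9 · 4 = 180.
Solve pairwise, accumulating the modulus:
  Start with x ≡ 1 (mod 5).
  Combine with x ≡ 1 (mod 9): since gcd(5, 9) = 1, we get a unique residue mod 45.
    Write x = 1 + 5·t and substitute into x ≡ 1 (mod 9): 5·t ≡ 1 − 1 = 0 (mod 9).
    The inverse of 5 mod 9 is 2 (since 5·2 = 10 = 1·9 + 1), so t ≡ 2·0 = 0 ≡ 0 (mod 9).
    Then x = 1 + 5·0 = 1, valid modulo lcm(5, 9) = 45: x ≡ 1 (mod 45).
  Combine with x ≡ 1 (mod 4): since gcd(45, 4) = 1, we get a unique residue mod 180.
    Write x = 1 + 45·t and substitute into x ≡ 1 (mod 4): 45·t ≡ 1 − 1 = 0 (mod 4).
    Reduce coefficients mod 4: 1·t ≡ 0 (mod 4).
    So t ≡ 0 (mod 4).
    Then x = 1 + 45·0 = 1, valid modulo lcm(45, 4) = 180: x ≡ 1 (mod 180).
Verify: 1 mod 5 = 1 ✓, 1 mod 9 = 1 ✓, 1 mod 4 = 1 ✓.

x ≡ 1 (mod 180).


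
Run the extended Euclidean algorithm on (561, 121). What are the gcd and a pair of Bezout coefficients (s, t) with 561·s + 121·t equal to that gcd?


Euclidean algorithm on (561, 121) — divide until remainder is 0:
  561 = 4 · 121 + 77
  121 = 1 · 77 + 44
  77 = 1 · 44 + 33
  44 = 1 · 33 + 11
  33 = 3 · 11 + 0
gcd(561, 121) = 11.
Track Bezout coefficients alongside the remainders: start with r₀ = 561 = a·1 + b·0 (s = 1, t = 0) and r₁ = 121 = a·0 + b·1 (s = 0, t = 1); each new remainder r_{k+1} = r_{k-1} − q_k·r_k inherits s_{k+1} = s_{k-1} − q_k·s_k, t_{k+1} = t_{k-1} − q_k·t_k, so r_k = a·s_k + b·t_k at every step:
  q = 4: r = 77, s = 1 − 4·0 = 1, t = 0 − 4·1 = -4  (check: 561·1 + 121·(-4) = 77)
  q = 1: r = 44, s = 0 − 1·1 = -1, t = 1 − 1·(-4) = 5  (check: 561·(-1) + 121·5 = 44)
  q = 1: r = 33, s = 1 − 1·(-1) = 2, t = -4 − 1·5 = -9  (check: 561·2 + 121·(-9) = 33)
  q = 1: r = 11, s = -1 − 1·2 = -3, t = 5 − 1·(-9) = 14  (check: 561·(-3) + 121·14 = 11)
The row with r = 11 (the gcd) gives the Bezout coefficients s = -3, t = 14.
Result: 561 · (-3) + 121 · (14) = 11.

gcd(561, 121) = 11; s = -3, t = 14 (check: 561·(-3) + 121·14 = 11).


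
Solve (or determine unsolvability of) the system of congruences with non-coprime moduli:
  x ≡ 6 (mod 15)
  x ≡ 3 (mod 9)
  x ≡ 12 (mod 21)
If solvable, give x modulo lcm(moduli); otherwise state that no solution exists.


Moduli 15, 9, 21 are not pairwise coprime, so CRT works modulo lcm(m_i) when all pairwise compatibility conditions hold.
Pairwise compatibility: gcd(m_i, m_j) must divide a_i - a_j for every pair.
Merge one congruence at a time:
  Start: x ≡ 6 (mod 15).
  Combine with x ≡ 3 (mod 9): gcd(15, 9) = 3; 3 - 6 = -3, which IS divisible by 3, so compatible.
    Write x = 6 + 15·t and substitute into x ≡ 3 (mod 9): 15·t ≡ 3 − 6 = -3 (mod 9).
    Divide the congruence (and modulus) by g = 3: 5·t ≡ -1 (mod 3).
    Reduce coefficients mod 3: 2·t ≡ 2 (mod 3).
    The inverse of 2 mod 3 is 2 (since 2·2 = 4 = 1·3 + 1), so t ≡ 2·2 = 4 ≡ 1 (mod 3).
    Then x = 6 + 15·1 = 21, valid modulo lcm(15, 9) = 45: x ≡ 21 (mod 45).
  Combine with x ≡ 12 (mod 21): gcd(45, 21) = 3; 12 - 21 = -9, which IS divisible by 3, so compatible.
    Write x = 21 + 45·t and substitute into x ≡ 12 (mod 21): 45·t ≡ 12 − 21 = -9 (mod 21).
    Divide the congruence (and modulus) by g = 3: 15·t ≡ -3 (mod 7).
    Reduce coefficients mod 7: 1·t ≡ 4 (mod 7).
    So t ≡ 4 (mod 7).
    Then x = 21 + 45·4 = 201, valid modulo lcm(45, 21) = 315: x ≡ 201 (mod 315).
Verify: 201 mod 15 = 6, 201 mod 9 = 3, 201 mod 21 = 12.

x ≡ 201 (mod 315).


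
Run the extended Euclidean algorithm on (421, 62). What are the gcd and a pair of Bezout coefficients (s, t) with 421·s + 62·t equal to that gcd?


Euclidean algorithm on (421, 62) — divide until remainder is 0:
  421 = 6 · 62 + 49
  62 = 1 · 49 + 13
  49 = 3 · 13 + 10
  13 = 1 · 10 + 3
  10 = 3 · 3 + 1
  3 = 3 · 1 + 0
gcd(421, 62) = 1.
Track Bezout coefficients alongside the remainders: start with r₀ = 421 = a·1 + b·0 (s = 1, t = 0) and r₁ = 62 = a·0 + b·1 (s = 0, t = 1); each new remainder r_{k+1} = r_{k-1} − q_k·r_k inherits s_{k+1} = s_{k-1} − q_k·s_k, t_{k+1} = t_{k-1} − q_k·t_k, so r_k = a·s_k + b·t_k at every step:
  q = 6: r = 49, s = 1 − 6·0 = 1, t = 0 − 6·1 = -6  (check: 421·1 + 62·(-6) = 49)
  q = 1: r = 13, s = 0 − 1·1 = -1, t = 1 − 1·(-6) = 7  (check: 421·(-1) + 62·7 = 13)
  q = 3: r = 10, s = 1 − 3·(-1) = 4, t = -6 − 3·7 = -27  (check: 421·4 + 62·(-27) = 10)
  q = 1: r = 3, s = -1 − 1·4 = -5, t = 7 − 1·(-27) = 34  (check: 421·(-5) + 62·34 = 3)
  q = 3: r = 1, s = 4 − 3·(-5) = 19, t = -27 − 3·34 = -129  (check: 421·19 + 62·(-129) = 1)
The row with r = 1 (the gcd) gives the Bezout coefficients s = 19, t = -129.
Result: 421 · (19) + 62 · (-129) = 1.

gcd(421, 62) = 1; s = 19, t = -129 (check: 421·19 + 62·(-129) = 1).


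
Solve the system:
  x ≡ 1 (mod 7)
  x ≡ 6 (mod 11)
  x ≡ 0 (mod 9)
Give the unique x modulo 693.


Moduli 7, 11, 9 are pairwise coprime; by CRT there is a unique solution modulo M = 7 · 11 · 9 = 693.
Solve pairwise, accumulating the modulus:
  Start with x ≡ 1 (mod 7).
  Combine with x ≡ 6 (mod 11): since gcd(7, 11) = 1, we get a unique residue mod 77.
    Write x = 1 + 7·t and substitute into x ≡ 6 (mod 11): 7·t ≡ 6 − 1 = 5 (mod 11).
    The inverse of 7 mod 11 is 8 (since 7·8 = 56 = 5·11 + 1), so t ≡ 8·5 = 40 ≡ 7 (mod 11).
    Then x = 1 + 7·7 = 50, valid modulo lcm(7, 11) = 77: x ≡ 50 (mod 77).
  Combine with x ≡ 0 (mod 9): since gcd(77, 9) = 1, we get a unique residue mod 693.
    Write x = 50 + 77·t and substitute into x ≡ 0 (mod 9): 77·t ≡ 0 − 50 = -50 (mod 9).
    Reduce coefficients mod 9: 5·t ≡ 4 (mod 9).
    The inverse of 5 mod 9 is 2 (since 5·2 = 10 = 1·9 + 1), so t ≡ 2·4 = 8 ≡ 8 (mod 9).
    Then x = 50 + 77·8 = 666, valid modulo lcm(77, 9) = 693: x ≡ 666 (mod 693).
Verify: 666 mod 7 = 1 ✓, 666 mod 11 = 6 ✓, 666 mod 9 = 0 ✓.

x ≡ 666 (mod 693).


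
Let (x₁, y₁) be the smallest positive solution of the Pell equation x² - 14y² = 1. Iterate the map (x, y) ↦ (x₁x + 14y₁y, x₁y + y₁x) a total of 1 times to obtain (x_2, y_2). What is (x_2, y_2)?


Step 1: Find the fundamental solution (x₁, y₁) of x² - 14y² = 1.
  Expand √14 as a continued fraction. a₀ = ⌊√14⌋ = 3; iterate m_{k+1} = d_k·a_k − m_k, d_{k+1} = (14 − m_{k+1}²)/d_k, a_{k+1} = ⌊(a₀ + m_{k+1})/d_{k+1}⌋ (starting m₀ = 0, d₀ = 1), with convergents p_k = a_k·p_{k-1} + p_{k-2}, q_k = a_k·q_{k-1} + q_{k-2} (p₋₁ = 1, q₋₁ = 0):
  k = 0: a₀ = 3; p₀/q₀ = 3/1; p₀² − 14·q₀² = 9 − 14 = -5.
  k = 1: m = 3, d = 5, a = ⌊(3 + 3)/5⌋ = 1; p/q = (1·3 + 1)/(1·1 + 0) = 4/1; p² − 14·q² = 16 − 14 = 2.
  k = 2: m = 2, d = 2, a = ⌊(3 + 2)/2⌋ = 2; p/q = (2·4 + 3)/(2·1 + 1) = 11/3; p² − 14·q² = 121 − 126 = -5.
  k = 3: m = 2, d = 5, a = ⌊(3 + 2)/5⌋ = 1; p/q = (1·11 + 4)/(1·3 + 1) = 15/4; p² − 14·q² = 225 − 224 = 1.
  The first convergent with p² − 14·q² = 1 gives the fundamental solution (x₁, y₁) = (15, 4).
Step 2: Apply the recurrence (x_{n+1}, y_{n+1}) = (x₁x_n + 14y₁y_n, x₁y_n + y₁x_n) repeatedly.
  From (x_1, y_1) = (15, 4): x_2 = 15·15 + 14·4·4 = 449; y_2 = 15·4 + 4·15 = 120.
Step 3: Verify x_2² - 14·y_2² = 201601 - 201600 = 1 (should be 1). ✓

(x_1, y_1) = (15, 4); (x_2, y_2) = (449, 120).


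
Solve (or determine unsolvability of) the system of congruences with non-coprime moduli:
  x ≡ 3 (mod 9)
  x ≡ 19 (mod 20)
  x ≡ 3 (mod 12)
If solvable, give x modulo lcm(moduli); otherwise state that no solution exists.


Moduli 9, 20, 12 are not pairwise coprime, so CRT works modulo lcm(m_i) when all pairwise compatibility conditions hold.
Pairwise compatibility: gcd(m_i, m_j) must divide a_i - a_j for every pair.
Merge one congruence at a time:
  Start: x ≡ 3 (mod 9).
  Combine with x ≡ 19 (mod 20): gcd(9, 20) = 1; 19 - 3 = 16, which IS divisible by 1, so compatible.
    Write x = 3 + 9·t and substitute into x ≡ 19 (mod 20): 9·t ≡ 19 − 3 = 16 (mod 20).
    The inverse of 9 mod 20 is 9 (since 9·9 = 81 = 4·20 + 1), so t ≡ 9·16 = 144 ≡ 4 (mod 20).
    Then x = 3 + 9·4 = 39, valid modulo lcm(9, 20) = 180: x ≡ 39 (mod 180).
  Combine with x ≡ 3 (mod 12): gcd(180, 12) = 12; 3 - 39 = -36, which IS divisible by 12, so compatible.
    Write x = 39 + 180·t and substitute into x ≡ 3 (mod 12): 180·t ≡ 3 − 39 = -36 (mod 12).
    Divide the congruence (and modulus) by g = 12: 15·t ≡ -3 (mod 1).
    Modulo 1 every t works; take t = 0.
    Then x = 39 + 180·0 = 39, valid modulo lcm(180, 12) = 180: x ≡ 39 (mod 180).
Verify: 39 mod 9 = 3, 39 mod 20 = 19, 39 mod 12 = 3.

x ≡ 39 (mod 180).


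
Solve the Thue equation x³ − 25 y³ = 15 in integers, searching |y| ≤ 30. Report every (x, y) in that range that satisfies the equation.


The equation is x³ - 25y³ = 15. For fixed y, x³ = 25·y³ + 15, so a solution requires the RHS to be a perfect cube.
Strategy: iterate y from -30 to 30, compute RHS = 25·y³ + 15, and check whether it is a (positive or negative) perfect cube.
Check small values of y:
  y = 0: RHS = 15 is not a perfect cube.
  y = 1: RHS = 40 is not a perfect cube.
  y = -1: RHS = -10 is not a perfect cube.
  y = 2: RHS = 215 is not a perfect cube.
  y = -2: RHS = -185 is not a perfect cube.
  y = 3: RHS = 690 is not a perfect cube.
  y = -3: RHS = -660 is not a perfect cube.
Continuing the search up to |y| = 30 finds no solutions either.
No (x, y) in the scanned range satisfies the equation.

No integer solutions with |y| ≤ 30.


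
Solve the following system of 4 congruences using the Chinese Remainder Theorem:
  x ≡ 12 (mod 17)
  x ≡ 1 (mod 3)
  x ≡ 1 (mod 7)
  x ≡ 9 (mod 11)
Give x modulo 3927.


Product of moduli M = 17 · 3 · 7 · 11 = 3927.
Merge one congruence at a time:
  Start: x ≡ 12 (mod 17).
  Combine with x ≡ 1 (mod 3); new modulus lcm = 51.
    Write x = 12 + 17·t and substitute into x ≡ 1 (mod 3): 17·t ≡ 1 − 12 = -11 (mod 3).
    Reduce coefficients mod 3: 2·t ≡ 1 (mod 3).
    The inverse of 2 mod 3 is 2 (since 2·2 = 4 = 1·3 + 1), so t ≡ 2·1 = 2 ≡ 2 (mod 3).
    Then x = 12 + 17·2 = 46, valid modulo lcm(17, 3) = 51: x ≡ 46 (mod 51).
  Combine with x ≡ 1 (mod 7); new modulus lcm = 357.
    Write x = 46 + 51·t and substitute into x ≡ 1 (mod 7): 51·t ≡ 1 − 46 = -45 (mod 7).
    Reduce coefficients mod 7: 2·t ≡ 4 (mod 7).
    The inverse of 2 mod 7 is 4 (since 2·4 = 8 = 1·7 + 1), so t ≡ 4·4 = 16 ≡ 2 (mod 7).
    Then x = 46 + 51·2 = 148, valid modulo lcm(51, 7) = 357: x ≡ 148 (mod 357).
  Combine with x ≡ 9 (mod 11); new modulus lcm = 3927.
    Write x = 148 + 357·t and substitute into x ≡ 9 (mod 11): 357·t ≡ 9 − 148 = -139 (mod 11).
    Reduce coefficients mod 11: 5·t ≡ 4 (mod 11).
    The inverse of 5 mod 11 is 9 (since 5·9 = 45 = 4·11 + 1), so t ≡ 9·4 = 36 ≡ 3 (mod 11).
    Then x = 148 + 357·3 = 1219, valid modulo lcm(357, 11) = 3927: x ≡ 1219 (mod 3927).
Verify against each original: 1219 mod 17 = 12, 1219 mod 3 = 1, 1219 mod 7 = 1, 1219 mod 11 = 9.

x ≡ 1219 (mod 3927).


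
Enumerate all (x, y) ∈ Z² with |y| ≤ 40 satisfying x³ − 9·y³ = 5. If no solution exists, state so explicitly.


The equation is x³ - 9y³ = 5. For fixed y, x³ = 9·y³ + 5, so a solution requires the RHS to be a perfect cube.
Strategy: iterate y from -40 to 40, compute RHS = 9·y³ + 5, and check whether it is a (positive or negative) perfect cube.
Check small values of y:
  y = 0: RHS = 5 is not a perfect cube.
  y = 1: RHS = 14 is not a perfect cube.
  y = -1: RHS = -4 is not a perfect cube.
  y = 2: RHS = 77 is not a perfect cube.
  y = -2: RHS = -67 is not a perfect cube.
  y = 3: RHS = 248 is not a perfect cube.
  y = -3: RHS = -238 is not a perfect cube.
Continuing the search up to |y| = 40 finds no solutions either.
No (x, y) in the scanned range satisfies the equation.

No integer solutions with |y| ≤ 40.


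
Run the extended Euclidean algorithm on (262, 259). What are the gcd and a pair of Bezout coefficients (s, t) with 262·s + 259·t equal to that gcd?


Euclidean algorithm on (262, 259) — divide until remainder is 0:
  262 = 1 · 259 + 3
  259 = 86 · 3 + 1
  3 = 3 · 1 + 0
gcd(262, 259) = 1.
Track Bezout coefficients alongside the remainders: start with r₀ = 262 = a·1 + b·0 (s = 1, t = 0) and r₁ = 259 = a·0 + b·1 (s = 0, t = 1); each new remainder r_{k+1} = r_{k-1} − q_k·r_k inherits s_{k+1} = s_{k-1} − q_k·s_k, t_{k+1} = t_{k-1} − q_k·t_k, so r_k = a·s_k + b·t_k at every step:
  q = 1: r = 3, s = 1 − 1·0 = 1, t = 0 − 1·1 = -1  (check: 262·1 + 259·(-1) = 3)
  q = 86: r = 1, s = 0 − 86·1 = -86, t = 1 − 86·(-1) = 87  (check: 262·(-86) + 259·87 = 1)
The row with r = 1 (the gcd) gives the Bezout coefficients s = -86, t = 87.
Result: 262 · (-86) + 259 · (87) = 1.

gcd(262, 259) = 1; s = -86, t = 87 (check: 262·(-86) + 259·87 = 1).


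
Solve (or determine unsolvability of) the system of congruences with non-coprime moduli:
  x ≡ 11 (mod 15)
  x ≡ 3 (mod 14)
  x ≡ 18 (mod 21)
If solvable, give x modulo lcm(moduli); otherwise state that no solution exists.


Moduli 15, 14, 21 are not pairwise coprime, so CRT works modulo lcm(m_i) when all pairwise compatibility conditions hold.
Pairwise compatibility: gcd(m_i, m_j) must divide a_i - a_j for every pair.
Merge one congruence at a time:
  Start: x ≡ 11 (mod 15).
  Combine with x ≡ 3 (mod 14): gcd(15, 14) = 1; 3 - 11 = -8, which IS divisible by 1, so compatible.
    Write x = 11 + 15·t and substitute into x ≡ 3 (mod 14): 15·t ≡ 3 − 11 = -8 (mod 14).
    Reduce coefficients mod 14: 1·t ≡ 6 (mod 14).
    So t ≡ 6 (mod 14).
    Then x = 11 + 15·6 = 101, valid modulo lcm(15, 14) = 210: x ≡ 101 (mod 210).
  Combine with x ≡ 18 (mod 21): gcd(210, 21) = 21, and 18 - 101 = -83 is NOT divisible by 21.
    ⇒ system is inconsistent (no integer solution).

No solution (the system is inconsistent).


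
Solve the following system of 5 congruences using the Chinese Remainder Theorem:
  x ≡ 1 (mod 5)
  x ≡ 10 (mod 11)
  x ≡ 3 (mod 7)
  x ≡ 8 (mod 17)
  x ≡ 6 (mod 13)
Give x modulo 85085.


Product of moduli M = 5 · 11 · 7 · 17 · 13 = 85085.
Merge one congruence at a time:
  Start: x ≡ 1 (mod 5).
  Combine with x ≡ 10 (mod 11); new modulus lcm = 55.
    Write x = 1 + 5·t and substitute into x ≡ 10 (mod 11): 5·t ≡ 10 − 1 = 9 (mod 11).
    The inverse of 5 mod 11 is 9 (since 5·9 = 45 = 4·11 + 1), so t ≡ 9·9 = 81 ≡ 4 (mod 11).
    Then x = 1 + 5·4 = 21, valid modulo lcm(5, 11) = 55: x ≡ 21 (mod 55).
  Combine with x ≡ 3 (mod 7); new modulus lcm = 385.
    Write x = 21 + 55·t and substitute into x ≡ 3 (mod 7): 55·t ≡ 3 − 21 = -18 (mod 7).
    Reduce coefficients mod 7: 6·t ≡ 3 (mod 7).
    The inverse of 6 mod 7 is 6 (since 6·6 = 36 = 5·7 + 1), so t ≡ 6·3 = 18 ≡ 4 (mod 7).
    Then x = 21 + 55·4 = 241, valid modulo lcm(55, 7) = 385: x ≡ 241 (mod 385).
  Combine with x ≡ 8 (mod 17); new modulus lcm = 6545.
    Write x = 241 + 385·t and substitute into x ≡ 8 (mod 17): 385·t ≡ 8 − 241 = -233 (mod 17).
    Reduce coefficients mod 17: 11·t ≡ 5 (mod 17).
    The inverse of 11 mod 17 is 14 (since 11·14 = 154 = 9·17 + 1), so t ≡ 14·5 = 70 ≡ 2 (mod 17).
    Then x = 241 + 385·2 = 1011, valid modulo lcm(385, 17) = 6545: x ≡ 1011 (mod 6545).
  Combine with x ≡ 6 (mod 13); new modulus lcm = 85085.
    Write x = 1011 + 6545·t and substitute into x ≡ 6 (mod 13): 6545·t ≡ 6 − 1011 = -1005 (mod 13).
    Reduce coefficients mod 13: 6·t ≡ 9 (mod 13).
    The inverse of 6 mod 13 is 11 (since 6·11 = 66 = 5·13 + 1), so t ≡ 11·9 = 99 ≡ 8 (mod 13).
    Then x = 1011 + 6545·8 = 53371, valid modulo lcm(6545, 13) = 85085: x ≡ 53371 (mod 85085).
Verify against each original: 53371 mod 5 = 1, 53371 mod 11 = 10, 53371 mod 7 = 3, 53371 mod 17 = 8, 53371 mod 13 = 6.

x ≡ 53371 (mod 85085).


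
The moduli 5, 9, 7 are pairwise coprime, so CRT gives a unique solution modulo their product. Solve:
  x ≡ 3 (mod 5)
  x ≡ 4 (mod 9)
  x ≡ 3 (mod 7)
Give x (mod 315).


Moduli 5, 9, 7 are pairwise coprime; by CRT there is a unique solution modulo M = 5 · 9 · 7 = 315.
Solve pairwise, accumulating the modulus:
  Start with x ≡ 3 (mod 5).
  Combine with x ≡ 4 (mod 9): since gcd(5, 9) = 1, we get a unique residue mod 45.
    Write x = 3 + 5·t and substitute into x ≡ 4 (mod 9): 5·t ≡ 4 − 3 = 1 (mod 9).
    The inverse of 5 mod 9 is 2 (since 5·2 = 10 = 1·9 + 1), so t ≡ 2·1 = 2 ≡ 2 (mod 9).
    Then x = 3 + 5·2 = 13, valid modulo lcm(5, 9) = 45: x ≡ 13 (mod 45).
  Combine with x ≡ 3 (mod 7): since gcd(45, 7) = 1, we get a unique residue mod 315.
    Write x = 13 + 45·t and substitute into x ≡ 3 (mod 7): 45·t ≡ 3 − 13 = -10 (mod 7).
    Reduce coefficients mod 7: 3·t ≡ 4 (mod 7).
    The inverse of 3 mod 7 is 5 (since 3·5 = 15 = 2·7 + 1), so t ≡ 5·4 = 20 ≡ 6 (mod 7).
    Then x = 13 + 45·6 = 283, valid modulo lcm(45, 7) = 315: x ≡ 283 (mod 315).
Verify: 283 mod 5 = 3 ✓, 283 mod 9 = 4 ✓, 283 mod 7 = 3 ✓.

x ≡ 283 (mod 315).


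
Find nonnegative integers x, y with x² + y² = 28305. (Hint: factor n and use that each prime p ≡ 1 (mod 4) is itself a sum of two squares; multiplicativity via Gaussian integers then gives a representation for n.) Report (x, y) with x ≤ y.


Step 1: Factor n = 28305 = 3^2 · 5 · 17 · 37.
Step 2: Check the mod-4 condition on each prime factor: 3 ≡ 3 (mod 4), exponent 2 (must be even); 5 ≡ 1 (mod 4), exponent 1; 17 ≡ 1 (mod 4), exponent 1; 37 ≡ 1 (mod 4), exponent 1.
All primes ≡ 3 (mod 4) appear to even exponent (or don't appear), so by the two-squares theorem n IS expressible as a sum of two squares.
Step 3: Build a representation. Group n = k² · m with k = 3 and m = 5 · 17 · 37 = 3145 (a product of primes ≡ 1 (mod 4)); a representation of m scales to one of n via (k·x)² + (k·y)² = k²(x² + y²). Each prime p ≡ 1 (mod 4) is itself a sum of two squares; find a² by testing p − a² for a perfect square:
  5: 5 − 1² = 4 = 2² ⇒ 5 = 1² + 2².
  17: 17 − 1² = 16 = 4² ⇒ 17 = 1² + 4².
  37: 37 − 1² = 36 = 6² ⇒ 37 = 1² + 6².
  Combine using the Brahmagupta–Fibonacci identity (a² + b²)(c² + d²) = (ac − bd)² + (ad + bc)² = (ac + bd)² + (ad − bc)²:
  5 · 17 = 85: from (1² + 2²)(1² + 4²), take (1·1 − 2·4, 1·4 + 2·1) = (1 − 8, 4 + 2) = (-7, 6); dropping signs (only squares matter) gives (7, 6); check 7² + 6² = 49 + 36 = 85 ✓.
  85 · 37 = 3145: from (7² + 6²)(1² + 6²), take (7·1 − 6·6, 7·6 + 6·1) = (7 − 36, 42 + 6) = (-29, 48); dropping signs (only squares matter) gives (29, 48); check 29² + 48² = 841 + 2304 = 3145 ✓.
  Scale by k = 3: (3·29, 3·48) = (87, 144).
Step 4: Order so x ≤ y and verify: 87² + 144² = 7569 + 20736 = 28305 = n. ✓

n = 28305 = 87² + 144² (one valid representation with x ≤ y).


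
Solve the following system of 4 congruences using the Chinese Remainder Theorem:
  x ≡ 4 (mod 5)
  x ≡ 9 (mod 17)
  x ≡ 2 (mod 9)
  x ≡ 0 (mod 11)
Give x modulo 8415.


Product of moduli M = 5 · 17 · 9 · 11 = 8415.
Merge one congruence at a time:
  Start: x ≡ 4 (mod 5).
  Combine with x ≡ 9 (mod 17); new modulus lcm = 85.
    Write x = 4 + 5·t and substitute into x ≡ 9 (mod 17): 5·t ≡ 9 − 4 = 5 (mod 17).
    The inverse of 5 mod 17 is 7 (since 5·7 = 35 = 2·17 + 1), so t ≡ 7·5 = 35 ≡ 1 (mod 17).
    Then x = 4 + 5·1 = 9, valid modulo lcm(5, 17) = 85: x ≡ 9 (mod 85).
  Combine with x ≡ 2 (mod 9); new modulus lcm = 765.
    Write x = 9 + 85·t and substitute into x ≡ 2 (mod 9): 85·t ≡ 2 − 9 = -7 (mod 9).
    Reduce coefficients mod 9: 4·t ≡ 2 (mod 9).
    The inverse of 4 mod 9 is 7 (since 4·7 = 28 = 3·9 + 1), so t ≡ 7·2 = 14 ≡ 5 (mod 9).
    Then x = 9 + 85·5 = 434, valid modulo lcm(85, 9) = 765: x ≡ 434 (mod 765).
  Combine with x ≡ 0 (mod 11); new modulus lcm = 8415.
    Write x = 434 + 765·t and substitute into x ≡ 0 (mod 11): 765·t ≡ 0 − 434 = -434 (mod 11).
    Reduce coefficients mod 11: 6·t ≡ 6 (mod 11).
    The inverse of 6 mod 11 is 2 (since 6·2 = 12 = 1·11 + 1), so t ≡ 2·6 = 12 ≡ 1 (mod 11).
    Then x = 434 + 765·1 = 1199, valid modulo lcm(765, 11) = 8415: x ≡ 1199 (mod 8415).
Verify against each original: 1199 mod 5 = 4, 1199 mod 17 = 9, 1199 mod 9 = 2, 1199 mod 11 = 0.

x ≡ 1199 (mod 8415).


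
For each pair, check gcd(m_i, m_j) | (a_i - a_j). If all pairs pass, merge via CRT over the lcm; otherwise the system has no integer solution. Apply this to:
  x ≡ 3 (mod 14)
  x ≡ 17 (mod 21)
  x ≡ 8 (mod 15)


Moduli 14, 21, 15 are not pairwise coprime, so CRT works modulo lcm(m_i) when all pairwise compatibility conditions hold.
Pairwise compatibility: gcd(m_i, m_j) must divide a_i - a_j for every pair.
Merge one congruence at a time:
  Start: x ≡ 3 (mod 14).
  Combine with x ≡ 17 (mod 21): gcd(14, 21) = 7; 17 - 3 = 14, which IS divisible by 7, so compatible.
    Write x = 3 + 14·t and substitute into x ≡ 17 (mod 21): 14·t ≡ 17 − 3 = 14 (mod 21).
    Divide the congruence (and modulus) by g = 7: 2·t ≡ 2 (mod 3).
    The inverse of 2 mod 3 is 2 (since 2·2 = 4 = 1·3 + 1), so t ≡ 2·2 = 4 ≡ 1 (mod 3).
    Then x = 3 + 14·1 = 17, valid modulo lcm(14, 21) = 42: x ≡ 17 (mod 42).
  Combine with x ≡ 8 (mod 15): gcd(42, 15) = 3; 8 - 17 = -9, which IS divisible by 3, so compatible.
    Write x = 17 + 42·t and substitute into x ≡ 8 (mod 15): 42·t ≡ 8 − 17 = -9 (mod 15).
    Divide the congruence (and modulus) by g = 3: 14·t ≡ -3 (mod 5).
    Reduce coefficients mod 5: 4·t ≡ 2 (mod 5).
    The inverse of 4 mod 5 is 4 (since 4·4 = 16 = 3·5 + 1), so t ≡ 4·2 = 8 ≡ 3 (mod 5).
    Then x = 17 + 42·3 = 143, valid modulo lcm(42, 15) = 210: x ≡ 143 (mod 210).
Verify: 143 mod 14 = 3, 143 mod 21 = 17, 143 mod 15 = 8.

x ≡ 143 (mod 210).


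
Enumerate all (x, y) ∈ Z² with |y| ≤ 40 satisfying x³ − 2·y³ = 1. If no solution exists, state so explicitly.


The equation is x³ - 2y³ = 1. For fixed y, x³ = 2·y³ + 1, so a solution requires the RHS to be a perfect cube.
Strategy: iterate y from -40 to 40, compute RHS = 2·y³ + 1, and check whether it is a (positive or negative) perfect cube.
Check small values of y:
  y = 0: RHS = 1 = (1)³ ⇒ x = 1 works.
  y = 1: RHS = 3 is not a perfect cube.
  y = -1: RHS = -1 = (-1)³ ⇒ x = -1 works.
  y = 2: RHS = 17 is not a perfect cube.
  y = -2: RHS = -15 is not a perfect cube.
  y = 3: RHS = 55 is not a perfect cube.
  y = -3: RHS = -53 is not a perfect cube.
Continuing the search up to |y| = 40 finds no further solutions beyond those listed.
Collected solutions: (1, 0), (-1, -1).

Solutions (with |y| ≤ 40): (1, 0), (-1, -1).


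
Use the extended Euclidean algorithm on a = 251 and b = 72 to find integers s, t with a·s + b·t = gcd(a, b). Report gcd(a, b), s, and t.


Euclidean algorithm on (251, 72) — divide until remainder is 0:
  251 = 3 · 72 + 35
  72 = 2 · 35 + 2
  35 = 17 · 2 + 1
  2 = 2 · 1 + 0
gcd(251, 72) = 1.
Track Bezout coefficients alongside the remainders: start with r₀ = 251 = a·1 + b·0 (s = 1, t = 0) and r₁ = 72 = a·0 + b·1 (s = 0, t = 1); each new remainder r_{k+1} = r_{k-1} − q_k·r_k inherits s_{k+1} = s_{k-1} − q_k·s_k, t_{k+1} = t_{k-1} − q_k·t_k, so r_k = a·s_k + b·t_k at every step:
  q = 3: r = 35, s = 1 − 3·0 = 1, t = 0 − 3·1 = -3  (check: 251·1 + 72·(-3) = 35)
  q = 2: r = 2, s = 0 − 2·1 = -2, t = 1 − 2·(-3) = 7  (check: 251·(-2) + 72·7 = 2)
  q = 17: r = 1, s = 1 − 17·(-2) = 35, t = -3 − 17·7 = -122  (check: 251·35 + 72·(-122) = 1)
The row with r = 1 (the gcd) gives the Bezout coefficients s = 35, t = -122.
Result: 251 · (35) + 72 · (-122) = 1.

gcd(251, 72) = 1; s = 35, t = -122 (check: 251·35 + 72·(-122) = 1).


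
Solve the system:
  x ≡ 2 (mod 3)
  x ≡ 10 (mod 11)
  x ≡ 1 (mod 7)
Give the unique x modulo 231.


Moduli 3, 11, 7 are pairwise coprime; by CRT there is a unique solution modulo M = 3 · 11 · 7 = 231.
Solve pairwise, accumulating the modulus:
  Start with x ≡ 2 (mod 3).
  Combine with x ≡ 10 (mod 11): since gcd(3, 11) = 1, we get a unique residue mod 33.
    Write x = 2 + 3·t and substitute into x ≡ 10 (mod 11): 3·t ≡ 10 − 2 = 8 (mod 11).
    The inverse of 3 mod 11 is 4 (since 3·4 = 12 = 1·11 + 1), so t ≡ 4·8 = 32 ≡ 10 (mod 11).
    Then x = 2 + 3·10 = 32, valid modulo lcm(3, 11) = 33: x ≡ 32 (mod 33).
  Combine with x ≡ 1 (mod 7): since gcd(33, 7) = 1, we get a unique residue mod 231.
    Write x = 32 + 33·t and substitute into x ≡ 1 (mod 7): 33·t ≡ 1 − 32 = -31 (mod 7).
    Reduce coefficients mod 7: 5·t ≡ 4 (mod 7).
    The inverse of 5 mod 7 is 3 (since 5·3 = 15 = 2·7 + 1), so t ≡ 3·4 = 12 ≡ 5 (mod 7).
    Then x = 32 + 33·5 = 197, valid modulo lcm(33, 7) = 231: x ≡ 197 (mod 231).
Verify: 197 mod 3 = 2 ✓, 197 mod 11 = 10 ✓, 197 mod 7 = 1 ✓.

x ≡ 197 (mod 231).


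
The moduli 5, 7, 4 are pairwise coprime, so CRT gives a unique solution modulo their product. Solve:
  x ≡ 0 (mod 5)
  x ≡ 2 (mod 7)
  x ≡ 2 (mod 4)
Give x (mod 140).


Moduli 5, 7, 4 are pairwise coprime; by CRT there is a unique solution modulo M = 5 · 7 · 4 = 140.
Solve pairwise, accumulating the modulus:
  Start with x ≡ 0 (mod 5).
  Combine with x ≡ 2 (mod 7): since gcd(5, 7) = 1, we get a unique residue mod 35.
    Write x = 0 + 5·t and substitute into x ≡ 2 (mod 7): 5·t ≡ 2 − 0 = 2 (mod 7).
    The inverse of 5 mod 7 is 3 (since 5·3 = 15 = 2·7 + 1), so t ≡ 3·2 = 6 ≡ 6 (mod 7).
    Then x = 0 + 5·6 = 30, valid modulo lcm(5, 7) = 35: x ≡ 30 (mod 35).
  Combine with x ≡ 2 (mod 4): since gcd(35, 4) = 1, we get a unique residue mod 140.
    Write x = 30 + 35·t and substitute into x ≡ 2 (mod 4): 35·t ≡ 2 − 30 = -28 (mod 4).
    Reduce coefficients mod 4: 3·t ≡ 0 (mod 4).
    The inverse of 3 mod 4 is 3 (since 3·3 = 9 = 2·4 + 1), so t ≡ 3·0 = 0 ≡ 0 (mod 4).
    Then x = 30 + 35·0 = 30, valid modulo lcm(35, 4) = 140: x ≡ 30 (mod 140).
Verify: 30 mod 5 = 0 ✓, 30 mod 7 = 2 ✓, 30 mod 4 = 2 ✓.

x ≡ 30 (mod 140).


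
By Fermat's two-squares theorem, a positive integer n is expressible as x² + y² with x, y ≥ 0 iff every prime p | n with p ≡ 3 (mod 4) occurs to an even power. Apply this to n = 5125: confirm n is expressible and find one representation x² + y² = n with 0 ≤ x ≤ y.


Step 1: Factor n = 5125 = 5^3 · 41.
Step 2: Check the mod-4 condition on each prime factor: 5 ≡ 1 (mod 4), exponent 3; 41 ≡ 1 (mod 4), exponent 1.
All primes ≡ 3 (mod 4) appear to even exponent (or don't appear), so by the two-squares theorem n IS expressible as a sum of two squares.
Step 3: Build a representation. Group n = k² · m with k = 5 and m = 5 · 41 = 205 (a product of primes ≡ 1 (mod 4)); a representation of m scales to one of n via (k·x)² + (k·y)² = k²(x² + y²). Each prime p ≡ 1 (mod 4) is itself a sum of two squares; find a² by testing p − a² for a perfect square:
  5: 5 − 1² = 4 = 2² ⇒ 5 = 1² + 2².
  41: 41 − 1² = 40, 41 − 2² = 37, 41 − 3² = 32, 41 − 4² = 25 = 5² ⇒ 41 = 4² + 5².
  Combine using the Brahmagupta–Fibonacci identity (a² + b²)(c² + d²) = (ac − bd)² + (ad + bc)² = (ac + bd)² + (ad − bc)²:
  5 · 41 = 205: from (1² + 2²)(4² + 5²), take (1·4 − 2·5, 1·5 + 2·4) = (4 − 10, 5 + 8) = (-6, 13); dropping signs (only squares matter) gives (6, 13); check 6² + 13² = 36 + 169 = 205 ✓.
  Scale by k = 5: (5·6, 5·13) = (30, 65).
Step 4: Order so x ≤ y and verify: 30² + 65² = 900 + 4225 = 5125 = n. ✓

n = 5125 = 30² + 65² (one valid representation with x ≤ y).


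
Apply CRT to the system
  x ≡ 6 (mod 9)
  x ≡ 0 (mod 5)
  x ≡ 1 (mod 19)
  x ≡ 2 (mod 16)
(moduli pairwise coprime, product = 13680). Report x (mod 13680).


Product of moduli M = 9 · 5 · 19 · 16 = 13680.
Merge one congruence at a time:
  Start: x ≡ 6 (mod 9).
  Combine with x ≡ 0 (mod 5); new modulus lcm = 45.
    Write x = 6 + 9·t and substitute into x ≡ 0 (mod 5): 9·t ≡ 0 − 6 = -6 (mod 5).
    Reduce coefficients mod 5: 4·t ≡ 4 (mod 5).
    The inverse of 4 mod 5 is 4 (since 4·4 = 16 = 3·5 + 1), so t ≡ 4·4 = 16 ≡ 1 (mod 5).
    Then x = 6 + 9·1 = 15, valid modulo lcm(9, 5) = 45: x ≡ 15 (mod 45).
  Combine with x ≡ 1 (mod 19); new modulus lcm = 855.
    Write x = 15 + 45·t and substitute into x ≡ 1 (mod 19): 45·t ≡ 1 − 15 = -14 (mod 19).
    Reduce coefficients mod 19: 7·t ≡ 5 (mod 19).
    The inverse of 7 mod 19 is 11 (since 7·11 = 77 = 4·19 + 1), so t ≡ 11·5 = 55 ≡ 17 (mod 19).
    Then x = 15 + 45·17 = 780, valid modulo lcm(45, 19) = 855: x ≡ 780 (mod 855).
  Combine with x ≡ 2 (mod 16); new modulus lcm = 13680.
    Write x = 780 + 855·t and substitute into x ≡ 2 (mod 16): 855·t ≡ 2 − 780 = -778 (mod 16).
    Reduce coefficients mod 16: 7·t ≡ 6 (mod 16).
    The inverse of 7 mod 16 is 7 (since 7·7 = 49 = 3·16 + 1), so t ≡ 7·6 = 42 ≡ 10 (mod 16).
    Then x = 780 + 855·10 = 9330, valid modulo lcm(855, 16) = 13680: x ≡ 9330 (mod 13680).
Verify against each original: 9330 mod 9 = 6, 9330 mod 5 = 0, 9330 mod 19 = 1, 9330 mod 16 = 2.

x ≡ 9330 (mod 13680).


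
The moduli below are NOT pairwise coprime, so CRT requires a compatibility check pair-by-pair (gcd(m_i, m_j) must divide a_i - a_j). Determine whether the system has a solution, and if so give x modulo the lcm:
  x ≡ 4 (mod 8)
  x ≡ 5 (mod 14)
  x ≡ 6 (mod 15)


Moduli 8, 14, 15 are not pairwise coprime, so CRT works modulo lcm(m_i) when all pairwise compatibility conditions hold.
Pairwise compatibility: gcd(m_i, m_j) must divide a_i - a_j for every pair.
Merge one congruence at a time:
  Start: x ≡ 4 (mod 8).
  Combine with x ≡ 5 (mod 14): gcd(8, 14) = 2, and 5 - 4 = 1 is NOT divisible by 2.
    ⇒ system is inconsistent (no integer solution).

No solution (the system is inconsistent).


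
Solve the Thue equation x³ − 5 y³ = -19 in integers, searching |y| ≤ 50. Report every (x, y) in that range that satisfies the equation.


The equation is x³ - 5y³ = -19. For fixed y, x³ = 5·y³ − 19, so a solution requires the RHS to be a perfect cube.
Strategy: iterate y from -50 to 50, compute RHS = 5·y³ − 19, and check whether it is a (positive or negative) perfect cube.
Check small values of y:
  y = 0: RHS = -19 is not a perfect cube.
  y = 1: RHS = -14 is not a perfect cube.
  y = -1: RHS = -24 is not a perfect cube.
  y = 2: RHS = 21 is not a perfect cube.
  y = -2: RHS = -59 is not a perfect cube.
  y = 3: RHS = 116 is not a perfect cube.
  y = -3: RHS = -154 is not a perfect cube.
Continuing the search up to |y| = 50 finds no solutions either.
No (x, y) in the scanned range satisfies the equation.

No integer solutions with |y| ≤ 50.


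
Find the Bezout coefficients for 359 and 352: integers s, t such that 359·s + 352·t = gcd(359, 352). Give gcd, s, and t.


Euclidean algorithm on (359, 352) — divide until remainder is 0:
  359 = 1 · 352 + 7
  352 = 50 · 7 + 2
  7 = 3 · 2 + 1
  2 = 2 · 1 + 0
gcd(359, 352) = 1.
Track Bezout coefficients alongside the remainders: start with r₀ = 359 = a·1 + b·0 (s = 1, t = 0) and r₁ = 352 = a·0 + b·1 (s = 0, t = 1); each new remainder r_{k+1} = r_{k-1} − q_k·r_k inherits s_{k+1} = s_{k-1} − q_k·s_k, t_{k+1} = t_{k-1} − q_k·t_k, so r_k = a·s_k + b·t_k at every step:
  q = 1: r = 7, s = 1 − 1·0 = 1, t = 0 − 1·1 = -1  (check: 359·1 + 352·(-1) = 7)
  q = 50: r = 2, s = 0 − 50·1 = -50, t = 1 − 50·(-1) = 51  (check: 359·(-50) + 352·51 = 2)
  q = 3: r = 1, s = 1 − 3·(-50) = 151, t = -1 − 3·51 = -154  (check: 359·151 + 352·(-154) = 1)
The row with r = 1 (the gcd) gives the Bezout coefficients s = 151, t = -154.
Result: 359 · (151) + 352 · (-154) = 1.

gcd(359, 352) = 1; s = 151, t = -154 (check: 359·151 + 352·(-154) = 1).


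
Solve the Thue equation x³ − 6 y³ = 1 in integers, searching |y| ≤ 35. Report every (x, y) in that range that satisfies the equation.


The equation is x³ - 6y³ = 1. For fixed y, x³ = 6·y³ + 1, so a solution requires the RHS to be a perfect cube.
Strategy: iterate y from -35 to 35, compute RHS = 6·y³ + 1, and check whether it is a (positive or negative) perfect cube.
Check small values of y:
  y = 0: RHS = 1 = (1)³ ⇒ x = 1 works.
  y = 1: RHS = 7 is not a perfect cube.
  y = -1: RHS = -5 is not a perfect cube.
  y = 2: RHS = 49 is not a perfect cube.
  y = -2: RHS = -47 is not a perfect cube.
  y = 3: RHS = 163 is not a perfect cube.
  y = -3: RHS = -161 is not a perfect cube.
Continuing the search up to |y| = 35 finds no further solutions beyond those listed.
Collected solutions: (1, 0).

Solutions (with |y| ≤ 35): (1, 0).


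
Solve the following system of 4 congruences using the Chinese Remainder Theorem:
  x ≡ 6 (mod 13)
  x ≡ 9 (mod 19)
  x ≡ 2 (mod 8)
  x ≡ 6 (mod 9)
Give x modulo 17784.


Product of moduli M = 13 · 19 · 8 · 9 = 17784.
Merge one congruence at a time:
  Start: x ≡ 6 (mod 13).
  Combine with x ≡ 9 (mod 19); new modulus lcm = 247.
    Write x = 6 + 13·t and substitute into x ≡ 9 (mod 19): 13·t ≡ 9 − 6 = 3 (mod 19).
    The inverse of 13 mod 19 is 3 (since 13·3 = 39 = 2·19 + 1), so t ≡ 3·3 = 9 ≡ 9 (mod 19).
    Then x = 6 + 13·9 = 123, valid modulo lcm(13, 19) = 247: x ≡ 123 (mod 247).
  Combine with x ≡ 2 (mod 8); new modulus lcm = 1976.
    Write x = 123 + 247·t and substitute into x ≡ 2 (mod 8): 247·t ≡ 2 − 123 = -121 (mod 8).
    Reduce coefficients mod 8: 7·t ≡ 7 (mod 8).
    The inverse of 7 mod 8 is 7 (since 7·7 = 49 = 6·8 + 1), so t ≡ 7·7 = 49 ≡ 1 (mod 8).
    Then x = 123 + 247·1 = 370, valid modulo lcm(247, 8) = 1976: x ≡ 370 (mod 1976).
  Combine with x ≡ 6 (mod 9); new modulus lcm = 17784.
    Write x = 370 + 1976·t and substitute into x ≡ 6 (mod 9): 1976·t ≡ 6 − 370 = -364 (mod 9).
    Reduce coefficients mod 9: 5·t ≡ 5 (mod 9).
    The inverse of 5 mod 9 is 2 (since 5·2 = 10 = 1·9 + 1), so t ≡ 2·5 = 10 ≡ 1 (mod 9).
    Then x = 370 + 1976·1 = 2346, valid modulo lcm(1976, 9) = 17784: x ≡ 2346 (mod 17784).
Verify against each original: 2346 mod 13 = 6, 2346 mod 19 = 9, 2346 mod 8 = 2, 2346 mod 9 = 6.

x ≡ 2346 (mod 17784).


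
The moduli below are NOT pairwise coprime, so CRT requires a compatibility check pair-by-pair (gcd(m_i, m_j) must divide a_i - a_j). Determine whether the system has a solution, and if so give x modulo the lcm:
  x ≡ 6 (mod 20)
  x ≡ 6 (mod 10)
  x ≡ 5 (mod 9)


Moduli 20, 10, 9 are not pairwise coprime, so CRT works modulo lcm(m_i) when all pairwise compatibility conditions hold.
Pairwise compatibility: gcd(m_i, m_j) must divide a_i - a_j for every pair.
Merge one congruence at a time:
  Start: x ≡ 6 (mod 20).
  Combine with x ≡ 6 (mod 10): gcd(20, 10) = 10; 6 - 6 = 0, which IS divisible by 10, so compatible.
    Write x = 6 + 20·t and substitute into x ≡ 6 (mod 10): 20·t ≡ 6 − 6 = 0 (mod 10).
    Divide the congruence (and modulus) by g = 10: 2·t ≡ 0 (mod 1).
    Modulo 1 every t works; take t = 0.
    Then x = 6 + 20·0 = 6, valid modulo lcm(20, 10) = 20: x ≡ 6 (mod 20).
  Combine with x ≡ 5 (mod 9): gcd(20, 9) = 1; 5 - 6 = -1, which IS divisible by 1, so compatible.
    Write x = 6 + 20·t and substitute into x ≡ 5 (mod 9): 20·t ≡ 5 − 6 = -1 (mod 9).
    Reduce coefficients mod 9: 2·t ≡ 8 (mod 9).
    The inverse of 2 mod 9 is 5 (since 2·5 = 10 = 1·9 + 1), so t ≡ 5·8 = 40 ≡ 4 (mod 9).
    Then x = 6 + 20·4 = 86, valid modulo lcm(20, 9) = 180: x ≡ 86 (mod 180).
Verify: 86 mod 20 = 6, 86 mod 10 = 6, 86 mod 9 = 5.

x ≡ 86 (mod 180).


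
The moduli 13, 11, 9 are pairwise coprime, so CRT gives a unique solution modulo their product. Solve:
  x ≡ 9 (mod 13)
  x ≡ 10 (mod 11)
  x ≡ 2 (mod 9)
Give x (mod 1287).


Moduli 13, 11, 9 are pairwise coprime; by CRT there is a unique solution modulo M = 13 · 11 · 9 = 1287.
Solve pairwise, accumulating the modulus:
  Start with x ≡ 9 (mod 13).
  Combine with x ≡ 10 (mod 11): since gcd(13, 11) = 1, we get a unique residue mod 143.
    Write x = 9 + 13·t and substitute into x ≡ 10 (mod 11): 13·t ≡ 10 − 9 = 1 (mod 11).
    Reduce coefficients mod 11: 2·t ≡ 1 (mod 11).
    The inverse of 2 mod 11 is 6 (since 2·6 = 12 = 1·11 + 1), so t ≡ 6·1 = 6 ≡ 6 (mod 11).
    Then x = 9 + 13·6 = 87, valid modulo lcm(13, 11) = 143: x ≡ 87 (mod 143).
  Combine with x ≡ 2 (mod 9): since gcd(143, 9) = 1, we get a unique residue mod 1287.
    Write x = 87 + 143·t and substitute into x ≡ 2 (mod 9): 143·t ≡ 2 − 87 = -85 (mod 9).
    Reduce coefficients mod 9: 8·t ≡ 5 (mod 9).
    The inverse of 8 mod 9 is 8 (since 8·8 = 64 = 7·9 + 1), so t ≡ 8·5 = 40 ≡ 4 (mod 9).
    Then x = 87 + 143·4 = 659, valid modulo lcm(143, 9) = 1287: x ≡ 659 (mod 1287).
Verify: 659 mod 13 = 9 ✓, 659 mod 11 = 10 ✓, 659 mod 9 = 2 ✓.

x ≡ 659 (mod 1287).


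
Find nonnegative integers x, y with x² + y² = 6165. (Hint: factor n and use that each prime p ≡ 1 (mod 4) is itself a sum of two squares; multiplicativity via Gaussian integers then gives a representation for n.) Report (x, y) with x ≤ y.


Step 1: Factor n = 6165 = 3^2 · 5 · 137.
Step 2: Check the mod-4 condition on each prime factor: 3 ≡ 3 (mod 4), exponent 2 (must be even); 5 ≡ 1 (mod 4), exponent 1; 137 ≡ 1 (mod 4), exponent 1.
All primes ≡ 3 (mod 4) appear to even exponent (or don't appear), so by the two-squares theorem n IS expressible as a sum of two squares.
Step 3: Build a representation. Group n = k² · m with k = 3 and m = 5 · 137 = 685 (a product of primes ≡ 1 (mod 4)); a representation of m scales to one of n via (k·x)² + (k·y)² = k²(x² + y²). Each prime p ≡ 1 (mod 4) is itself a sum of two squares; find a² by testing p − a² for a perfect square:
  5: 5 − 1² = 4 = 2² ⇒ 5 = 1² + 2².
  137: 137 − 1² = 136, 137 − 2² = 133, 137 − 3² = 128, 137 − 4² = 121 = 11² ⇒ 137 = 4² + 11².
  Combine using the Brahmagupta–Fibonacci identity (a² + b²)(c² + d²) = (ac − bd)² + (ad + bc)² = (ac + bd)² + (ad − bc)²:
  5 · 137 = 685: from (1² + 2²)(4² + 11²), take (1·4 − 2·11, 1·11 + 2·4) = (4 − 22, 11 + 8) = (-18, 19); dropping signs (only squares matter) gives (18, 19); check 18² + 19² = 324 + 361 = 685 ✓.
  Scale by k = 3: (3·18, 3·19) = (54, 57).
Step 4: Order so x ≤ y and verify: 54² + 57² = 2916 + 3249 = 6165 = n. ✓

n = 6165 = 54² + 57² (one valid representation with x ≤ y).


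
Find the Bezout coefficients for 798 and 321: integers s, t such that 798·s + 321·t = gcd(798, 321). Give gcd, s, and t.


Euclidean algorithm on (798, 321) — divide until remainder is 0:
  798 = 2 · 321 + 156
  321 = 2 · 156 + 9
  156 = 17 · 9 + 3
  9 = 3 · 3 + 0
gcd(798, 321) = 3.
Track Bezout coefficients alongside the remainders: start with r₀ = 798 = a·1 + b·0 (s = 1, t = 0) and r₁ = 321 = a·0 + b·1 (s = 0, t = 1); each new remainder r_{k+1} = r_{k-1} − q_k·r_k inherits s_{k+1} = s_{k-1} − q_k·s_k, t_{k+1} = t_{k-1} − q_k·t_k, so r_k = a·s_k + b·t_k at every step:
  q = 2: r = 156, s = 1 − 2·0 = 1, t = 0 − 2·1 = -2  (check: 798·1 + 321·(-2) = 156)
  q = 2: r = 9, s = 0 − 2·1 = -2, t = 1 − 2·(-2) = 5  (check: 798·(-2) + 321·5 = 9)
  q = 17: r = 3, s = 1 − 17·(-2) = 35, t = -2 − 17·5 = -87  (check: 798·35 + 321·(-87) = 3)
The row with r = 3 (the gcd) gives the Bezout coefficients s = 35, t = -87.
Result: 798 · (35) + 321 · (-87) = 3.

gcd(798, 321) = 3; s = 35, t = -87 (check: 798·35 + 321·(-87) = 3).
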